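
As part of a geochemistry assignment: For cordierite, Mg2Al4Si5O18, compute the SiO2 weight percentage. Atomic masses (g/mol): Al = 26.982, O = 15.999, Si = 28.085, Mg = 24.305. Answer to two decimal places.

51.36 wt%

Molar mass of Mg2Al4Si5O18 = 2·24.305 + 4·26.982 + 5·28.085 + 18·15.999 = 584.945 g/mol.
Each formula unit contains 5 Si, equivalent to 5/1 = 5.0000 mol SiO2.
M(SiO2) = 1×28.085 + 2×15.999 = 60.083 g/mol.
Mass of SiO2 per formula unit = 5.0000 × 60.083 = 300.415 g.
SiO2 wt% = 300.415 / 584.945 × 100 = 51.36%.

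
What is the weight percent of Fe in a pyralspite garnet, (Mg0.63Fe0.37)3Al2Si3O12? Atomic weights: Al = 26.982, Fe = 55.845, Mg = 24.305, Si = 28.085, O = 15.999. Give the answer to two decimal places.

Formula mass = 1.89*24.305 + 1.11*55.845 + 2*26.982 + 3*28.085 + 12*15.999 = 438.131 g/mol, of which 61.988 g is Fe.
So Fe makes up 61.988/438.131 = 0.1415 of the mass, i.e. 14.15%.

14.15 weight percent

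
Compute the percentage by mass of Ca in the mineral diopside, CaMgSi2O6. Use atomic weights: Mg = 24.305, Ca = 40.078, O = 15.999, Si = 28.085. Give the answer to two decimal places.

18.51 wt%

M(CaMgSi2O6) = 216.547 g/mol.
Ca contributes 1 × 40.078 = 40.078 g per mole.
40.078/216.547 = 0.1851 → 18.51%.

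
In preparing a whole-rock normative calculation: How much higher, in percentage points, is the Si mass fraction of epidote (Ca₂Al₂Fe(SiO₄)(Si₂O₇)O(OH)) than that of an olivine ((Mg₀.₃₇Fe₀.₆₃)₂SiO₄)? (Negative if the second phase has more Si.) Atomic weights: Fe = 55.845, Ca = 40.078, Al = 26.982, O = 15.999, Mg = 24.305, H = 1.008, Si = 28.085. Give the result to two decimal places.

1.87 percentage points

First mineral: 84.255 g Si in 483.215 g formula = 17.44 wt% Si.
Second mineral: 28.085 g Si in 180.431 g formula = 15.57 wt% Si.
17.44% − 15.57% gives a difference of 1.87 percentage points.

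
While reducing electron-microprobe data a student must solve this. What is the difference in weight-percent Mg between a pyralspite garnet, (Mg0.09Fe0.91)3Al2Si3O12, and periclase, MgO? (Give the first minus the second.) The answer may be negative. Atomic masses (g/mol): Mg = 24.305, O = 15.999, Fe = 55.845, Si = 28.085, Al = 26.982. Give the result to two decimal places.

Mg in (Mg0.09Fe0.91)3Al2Si3O12: molar mass 489.226 g/mol; 0.27×24.305 = 6.562 g → 1.34 wt%.
Mg in MgO: molar mass 40.304 g/mol; 1×24.305 = 24.305 g → 60.30 wt%.
Difference = 1.34 − 60.30 = -58.96 percentage points.

-58.96 percentage points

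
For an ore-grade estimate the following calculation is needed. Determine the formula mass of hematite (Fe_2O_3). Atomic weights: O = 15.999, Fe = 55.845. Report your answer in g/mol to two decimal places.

159.69 g/mol

Fe: 2 × 55.845 = 111.6900
O: 3 × 15.999 = 47.9970
Summing the contributions gives the formula mass.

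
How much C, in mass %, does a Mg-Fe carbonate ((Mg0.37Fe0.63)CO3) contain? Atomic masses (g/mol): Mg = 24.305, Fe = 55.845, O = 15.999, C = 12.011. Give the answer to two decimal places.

11.53 mass %

M((Mg0.37Fe0.63)CO3) = 104.183 g/mol.
C contributes 1 × 12.011 = 12.011 g per mole.
12.011/104.183 = 0.1153 → 11.53%.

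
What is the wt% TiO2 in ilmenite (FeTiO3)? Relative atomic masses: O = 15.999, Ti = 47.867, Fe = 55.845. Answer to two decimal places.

52.64 wt%

Molar mass of FeTiO3 = 1·55.845 + 1·47.867 + 3·15.999 = 151.709 g/mol.
Each formula unit contains 1 Ti, equivalent to 1/1 = 1.0000 mol TiO2.
M(TiO2) = 1×47.867 + 2×15.999 = 79.865 g/mol.
Mass of TiO2 per formula unit = 1.0000 × 79.865 = 79.865 g.
TiO2 wt% = 79.865 / 151.709 × 100 = 52.64%.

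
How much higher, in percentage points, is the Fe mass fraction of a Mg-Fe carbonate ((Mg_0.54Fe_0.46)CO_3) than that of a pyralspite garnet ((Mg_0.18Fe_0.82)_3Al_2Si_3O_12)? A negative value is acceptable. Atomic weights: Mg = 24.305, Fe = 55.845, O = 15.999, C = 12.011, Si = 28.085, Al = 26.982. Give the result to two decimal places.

-2.58 percentage points

Fe in (Mg_0.54Fe_0.46)CO_3: molar mass 98.821 g/mol; 0.46×55.845 = 25.689 g → 26.00 wt%.
Fe in (Mg_0.18Fe_0.82)_3Al_2Si_3O_12: molar mass 480.710 g/mol; 2.46×55.845 = 137.379 g → 28.58 wt%.
Difference = 26.00 − 28.58 = -2.58 percentage points.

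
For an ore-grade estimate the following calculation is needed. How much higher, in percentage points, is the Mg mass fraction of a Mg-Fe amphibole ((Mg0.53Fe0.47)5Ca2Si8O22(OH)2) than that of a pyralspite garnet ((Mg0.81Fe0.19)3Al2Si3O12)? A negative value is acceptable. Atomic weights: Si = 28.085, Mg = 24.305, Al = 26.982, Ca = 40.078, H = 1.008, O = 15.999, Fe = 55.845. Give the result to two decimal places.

M((Mg0.53Fe0.47)5Ca2Si8O22(OH)2) = 886.472 g/mol, so wt% Mg = 64.408/886.472 × 100 = 7.27%.
M((Mg0.81Fe0.19)3Al2Si3O12) = 421.100 g/mol, so wt% Mg = 59.061/421.100 × 100 = 14.03%.
7.27 − 14.03 = -6.76 pp.

-6.76 percentage points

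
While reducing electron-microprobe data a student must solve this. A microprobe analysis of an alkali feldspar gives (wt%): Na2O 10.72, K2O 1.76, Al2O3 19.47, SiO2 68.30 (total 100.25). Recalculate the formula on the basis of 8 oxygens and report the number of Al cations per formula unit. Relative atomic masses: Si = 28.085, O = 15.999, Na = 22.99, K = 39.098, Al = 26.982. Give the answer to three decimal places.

10.72 wt% Na2O ÷ 61.979 g/mol = 0.17296 mol, giving 0.34592 Na and 0.17296 O.
1.76 wt% K2O ÷ 94.195 g/mol = 0.01868 mol, giving 0.03736 K and 0.01868 O.
19.47 wt% Al2O3 ÷ 101.961 g/mol = 0.19096 mol, giving 0.38192 Al and 0.57288 O.
68.30 wt% SiO2 ÷ 60.083 g/mol = 1.13676 mol, giving 1.13676 Si and 2.27352 O.
Oxygen sums to 3.03804; scaling by 8/3.03804 = 2.63328 puts the formula on 8 O.
Al: 0.38192 × 2.63328 = 1.006 atoms per formula unit.

1.006 Al apfu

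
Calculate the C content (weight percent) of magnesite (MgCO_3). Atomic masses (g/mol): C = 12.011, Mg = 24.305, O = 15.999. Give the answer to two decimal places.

14.25 weight percent

Formula mass = 1×24.305 + 1×12.011 + 3×15.999 = 84.313 g/mol, of which 12.011 g is C.
So C makes up 12.011/84.313 = 0.1425 of the mass, i.e. 14.25%.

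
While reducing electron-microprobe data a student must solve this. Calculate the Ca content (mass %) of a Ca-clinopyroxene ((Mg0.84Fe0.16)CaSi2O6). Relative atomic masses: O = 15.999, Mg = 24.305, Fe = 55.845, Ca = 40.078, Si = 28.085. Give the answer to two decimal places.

18.09 mass %

M((Mg0.84Fe0.16)CaSi2O6) = 221.593 g/mol.
Ca contributes 1 × 40.078 = 40.078 g per mole.
40.078/221.593 = 0.1809 → 18.09%.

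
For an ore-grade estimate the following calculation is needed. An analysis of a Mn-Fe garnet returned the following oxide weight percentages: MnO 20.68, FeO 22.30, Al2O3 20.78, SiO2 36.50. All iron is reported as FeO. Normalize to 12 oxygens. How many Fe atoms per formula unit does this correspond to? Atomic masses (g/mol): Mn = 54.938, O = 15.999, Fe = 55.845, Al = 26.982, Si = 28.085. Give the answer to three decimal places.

1.534 Fe apfu

MnO: 20.68/70.937 = 0.29153 mol → 0.29153 mol Mn, 0.29153 mol O.
FeO: 22.30/71.844 = 0.31039 mol → 0.31039 mol Fe, 0.31039 mol O.
Al2O3: 20.78/101.961 = 0.20380 mol → 0.40760 mol Al, 0.61140 mol O.
SiO2: 36.50/60.083 = 0.60749 mol → 0.60749 mol Si, 1.21498 mol O.
Total oxygen = 2.42830 mol. Normalization factor = 12/2.42830 = 4.94173.
Fe per 12 O = 0.31039 × 4.94173 = 1.534.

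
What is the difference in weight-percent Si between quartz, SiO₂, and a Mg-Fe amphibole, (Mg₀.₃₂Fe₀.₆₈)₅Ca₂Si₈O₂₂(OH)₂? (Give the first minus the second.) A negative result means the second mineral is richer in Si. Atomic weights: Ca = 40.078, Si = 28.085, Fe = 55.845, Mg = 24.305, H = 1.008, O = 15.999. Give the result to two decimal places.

M(SiO₂) = 60.083 g/mol, so wt% Si = 28.085/60.083 × 100 = 46.74%.
M((Mg₀.₃₂Fe₀.₆₈)₅Ca₂Si₈O₂₂(OH)₂) = 919.589 g/mol, so wt% Si = 224.680/919.589 × 100 = 24.43%.
46.74 − 24.43 = 22.31 pp.

22.31 percentage points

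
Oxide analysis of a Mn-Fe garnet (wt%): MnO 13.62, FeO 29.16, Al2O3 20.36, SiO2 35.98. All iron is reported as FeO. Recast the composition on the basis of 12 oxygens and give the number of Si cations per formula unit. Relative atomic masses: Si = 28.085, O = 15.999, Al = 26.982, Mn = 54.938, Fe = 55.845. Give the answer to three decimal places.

3.001 Si apfu

MnO (M=70.937): mol = 0.19200; Mn = 0.19200, O = 0.19200.
FeO (M=71.844): mol = 0.40588; Fe = 0.40588, O = 0.40588.
Al2O3 (M=101.961): mol = 0.19968; Al = 0.39936, O = 0.59904.
SiO2 (M=60.083): mol = 0.59884; Si = 0.59884, O = 1.19768.
ΣO = 2.39460; factor = 12/ΣO = 5.01128.
Si apfu = 0.59884 × 5.01128 = 3.001.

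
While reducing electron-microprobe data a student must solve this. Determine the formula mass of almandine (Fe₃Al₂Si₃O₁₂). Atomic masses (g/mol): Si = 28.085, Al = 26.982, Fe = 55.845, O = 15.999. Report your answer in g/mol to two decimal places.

497.74 g/mol

The formula mass is the sum 3(55.845) + 2(26.982) + 3(28.085) + 12(15.999).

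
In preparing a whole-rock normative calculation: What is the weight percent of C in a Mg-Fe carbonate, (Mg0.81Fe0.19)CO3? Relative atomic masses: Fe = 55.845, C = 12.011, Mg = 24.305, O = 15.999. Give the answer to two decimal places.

M((Mg0.81Fe0.19)CO3) = 90.306 g/mol.
C contributes 1 × 12.011 = 12.011 g per mole.
12.011/90.306 = 0.1330 → 13.30%.

13.30 wt%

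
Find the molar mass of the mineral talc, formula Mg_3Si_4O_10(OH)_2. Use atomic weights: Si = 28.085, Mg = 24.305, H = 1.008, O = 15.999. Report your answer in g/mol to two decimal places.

M = 3(24.305) + 4(28.085) + 12(15.999) + 2(1.008)

379.26 g/mol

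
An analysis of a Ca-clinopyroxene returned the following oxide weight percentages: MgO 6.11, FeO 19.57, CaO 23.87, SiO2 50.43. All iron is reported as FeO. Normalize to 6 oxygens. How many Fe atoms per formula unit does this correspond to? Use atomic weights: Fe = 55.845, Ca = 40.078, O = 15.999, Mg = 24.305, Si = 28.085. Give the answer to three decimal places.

MgO: 6.11/40.304 = 0.15160 mol → 0.15160 mol Mg, 0.15160 mol O.
FeO: 19.57/71.844 = 0.27240 mol → 0.27240 mol Fe, 0.27240 mol O.
CaO: 23.87/56.077 = 0.42566 mol → 0.42566 mol Ca, 0.42566 mol O.
SiO2: 50.43/60.083 = 0.83934 mol → 0.83934 mol Si, 1.67868 mol O.
Total oxygen = 2.52834 mol. Normalization factor = 6/2.52834 = 2.37310.
Fe per 6 O = 0.27240 × 2.37310 = 0.646.

0.646 Fe apfu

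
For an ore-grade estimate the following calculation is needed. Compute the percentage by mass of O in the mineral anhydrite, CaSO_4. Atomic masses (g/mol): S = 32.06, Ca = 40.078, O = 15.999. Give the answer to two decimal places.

47.01 mass %

M(CaSO_4) = 136.134 g/mol.
O contributes 4 × 15.999 = 63.996 g per mole.
63.996/136.134 = 0.4701 → 47.01%.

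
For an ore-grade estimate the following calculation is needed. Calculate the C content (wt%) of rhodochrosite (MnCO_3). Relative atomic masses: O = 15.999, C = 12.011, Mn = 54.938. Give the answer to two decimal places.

Molar mass of MnCO_3: 1·54.938 + 1·12.011 + 3·15.999 = 114.946 g/mol.
Mass of C per formula unit: 1 × 12.011 = 12.011 g.
Weight fraction C = 12.011 / 114.946 = 0.1045.

10.45 wt%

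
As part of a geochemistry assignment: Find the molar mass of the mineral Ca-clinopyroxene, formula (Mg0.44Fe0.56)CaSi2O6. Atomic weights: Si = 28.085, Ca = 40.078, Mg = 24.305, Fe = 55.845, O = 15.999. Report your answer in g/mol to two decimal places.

234.21 g/mol

M = 0.44·24.305 + 0.56·55.845 + 1·40.078 + 2·28.085 + 6·15.999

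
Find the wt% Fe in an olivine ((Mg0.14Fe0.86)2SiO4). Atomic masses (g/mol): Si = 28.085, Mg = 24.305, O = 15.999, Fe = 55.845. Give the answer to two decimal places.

Formula mass = 0.28*24.305 + 1.72*55.845 + 1*28.085 + 4*15.999 = 194.940 g/mol, of which 96.053 g is Fe.
So Fe makes up 96.053/194.940 = 0.4927 of the mass, i.e. 49.27%.

49.27 wt%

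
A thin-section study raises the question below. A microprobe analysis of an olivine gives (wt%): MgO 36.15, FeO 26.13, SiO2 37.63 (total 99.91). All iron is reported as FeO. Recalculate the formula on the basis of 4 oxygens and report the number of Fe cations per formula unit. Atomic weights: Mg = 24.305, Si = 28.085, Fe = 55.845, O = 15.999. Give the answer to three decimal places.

36.15 wt% MgO ÷ 40.304 g/mol = 0.89693 mol, giving 0.89693 Mg and 0.89693 O.
26.13 wt% FeO ÷ 71.844 g/mol = 0.36370 mol, giving 0.36370 Fe and 0.36370 O.
37.63 wt% SiO2 ÷ 60.083 g/mol = 0.62630 mol, giving 0.62630 Si and 1.25260 O.
Oxygen sums to 2.51323; scaling by 4/2.51323 = 1.59158 puts the formula on 4 O.
Fe: 0.36370 × 1.59158 = 0.579 atoms per formula unit.

0.579 Fe apfu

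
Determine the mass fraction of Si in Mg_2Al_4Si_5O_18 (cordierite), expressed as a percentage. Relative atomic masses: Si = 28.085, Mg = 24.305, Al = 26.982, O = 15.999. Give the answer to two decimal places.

24.01 weight percent

Formula mass = 2·24.305 + 4·26.982 + 5·28.085 + 18·15.999 = 584.945 g/mol, of which 140.425 g is Si.
So Si makes up 140.425/584.945 = 0.2401 of the mass, i.e. 24.01%.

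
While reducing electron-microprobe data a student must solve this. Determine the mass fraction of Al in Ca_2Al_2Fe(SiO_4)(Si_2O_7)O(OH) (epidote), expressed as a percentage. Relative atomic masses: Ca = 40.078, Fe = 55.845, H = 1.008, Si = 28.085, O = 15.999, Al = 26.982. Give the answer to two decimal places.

Formula mass = 2·40.078 + 2·26.982 + 1·55.845 + 3·28.085 + 13·15.999 + 1·1.008 = 483.215 g/mol, of which 53.964 g is Al.
So Al makes up 53.964/483.215 = 0.1117 of the mass, i.e. 11.17%.

11.17 wt%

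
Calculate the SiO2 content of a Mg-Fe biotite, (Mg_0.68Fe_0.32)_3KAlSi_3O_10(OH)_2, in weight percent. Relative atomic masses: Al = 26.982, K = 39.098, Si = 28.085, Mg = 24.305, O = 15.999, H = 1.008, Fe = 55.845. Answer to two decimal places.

40.28 wt%

Molar mass of (Mg_0.68Fe_0.32)_3KAlSi_3O_10(OH)_2 = 2.04·24.305 + 0.96·55.845 + 1·39.098 + 1·26.982 + 3·28.085 + 12·15.999 + 2·1.008 = 447.532 g/mol.
Each formula unit contains 3 Si, equivalent to 3/1 = 3.0000 mol SiO2.
M(SiO2) = 1×28.085 + 2×15.999 = 60.083 g/mol.
Mass of SiO2 per formula unit = 3.0000 × 60.083 = 180.249 g.
SiO2 wt% = 180.249 / 447.532 × 100 = 40.28%.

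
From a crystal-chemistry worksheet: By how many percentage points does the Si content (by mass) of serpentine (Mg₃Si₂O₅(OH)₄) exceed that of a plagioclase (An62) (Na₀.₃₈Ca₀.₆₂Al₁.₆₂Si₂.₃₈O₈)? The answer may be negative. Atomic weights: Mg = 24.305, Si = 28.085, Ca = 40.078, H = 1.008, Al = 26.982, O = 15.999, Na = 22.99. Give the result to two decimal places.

-4.29 percentage points

Si in Mg₃Si₂O₅(OH)₄: molar mass 277.108 g/mol; 2×28.085 = 56.170 g → 20.27 wt%.
Si in Na₀.₃₈Ca₀.₆₂Al₁.₆₂Si₂.₃₈O₈: molar mass 272.130 g/mol; 2.38×28.085 = 66.842 g → 24.56 wt%.
Difference = 20.27 − 24.56 = -4.29 percentage points.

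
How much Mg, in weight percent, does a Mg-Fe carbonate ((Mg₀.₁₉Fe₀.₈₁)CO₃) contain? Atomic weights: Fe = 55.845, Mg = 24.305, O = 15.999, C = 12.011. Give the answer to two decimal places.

Molar mass of (Mg₀.₁₉Fe₀.₈₁)CO₃: 0.19·24.305 + 0.81·55.845 + 1·12.011 + 3·15.999 = 109.860 g/mol.
Mass of Mg per formula unit: 0.19 × 24.305 = 4.618 g.
Weight fraction Mg = 4.618 / 109.860 = 0.0420.

4.20 weight percent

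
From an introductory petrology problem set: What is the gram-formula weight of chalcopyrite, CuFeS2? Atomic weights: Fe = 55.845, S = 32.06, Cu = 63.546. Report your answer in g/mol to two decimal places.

The formula mass is the sum 1(63.546) + 1(55.845) + 2(32.06).

183.51 g/mol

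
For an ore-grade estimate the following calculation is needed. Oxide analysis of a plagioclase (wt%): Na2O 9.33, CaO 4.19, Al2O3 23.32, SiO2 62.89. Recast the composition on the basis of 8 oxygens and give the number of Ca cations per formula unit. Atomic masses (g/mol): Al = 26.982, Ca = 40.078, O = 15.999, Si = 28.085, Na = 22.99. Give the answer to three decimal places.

0.199 Ca apfu

Na2O: 9.33/61.979 = 0.15053 mol → 0.30106 mol Na, 0.15053 mol O.
CaO: 4.19/56.077 = 0.07472 mol → 0.07472 mol Ca, 0.07472 mol O.
Al2O3: 23.32/101.961 = 0.22871 mol → 0.45742 mol Al, 0.68613 mol O.
SiO2: 62.89/60.083 = 1.04672 mol → 1.04672 mol Si, 2.09344 mol O.
Total oxygen = 3.00482 mol. Normalization factor = 8/3.00482 = 2.66239.
Ca per 8 O = 0.07472 × 2.66239 = 0.199.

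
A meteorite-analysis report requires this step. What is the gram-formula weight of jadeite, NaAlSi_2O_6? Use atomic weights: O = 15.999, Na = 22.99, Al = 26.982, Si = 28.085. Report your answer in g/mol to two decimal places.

Na: 1 × 22.99 = 22.9900
Al: 1 × 26.982 = 26.9820
Si: 2 × 28.085 = 56.1700
O: 6 × 15.999 = 95.9940
Summing the contributions gives the formula mass.

202.14 g/mol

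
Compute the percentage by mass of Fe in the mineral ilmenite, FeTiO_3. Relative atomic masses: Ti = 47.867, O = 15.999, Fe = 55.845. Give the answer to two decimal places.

36.81 weight percent

Molar mass of FeTiO_3: 1×55.845 + 1×47.867 + 3×15.999 = 151.709 g/mol.
Mass of Fe per formula unit: 1 × 55.845 = 55.845 g.
Weight fraction Fe = 55.845 / 151.709 = 0.3681.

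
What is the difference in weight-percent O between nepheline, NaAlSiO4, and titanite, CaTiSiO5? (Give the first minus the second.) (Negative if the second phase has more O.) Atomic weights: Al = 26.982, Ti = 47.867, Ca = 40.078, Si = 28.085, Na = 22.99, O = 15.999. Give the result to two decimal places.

4.24 percentage points

M(NaAlSiO4) = 142.053 g/mol, so wt% O = 63.996/142.053 × 100 = 45.05%.
M(CaTiSiO5) = 196.025 g/mol, so wt% O = 79.995/196.025 × 100 = 40.81%.
45.05 − 40.81 = 4.24 pp.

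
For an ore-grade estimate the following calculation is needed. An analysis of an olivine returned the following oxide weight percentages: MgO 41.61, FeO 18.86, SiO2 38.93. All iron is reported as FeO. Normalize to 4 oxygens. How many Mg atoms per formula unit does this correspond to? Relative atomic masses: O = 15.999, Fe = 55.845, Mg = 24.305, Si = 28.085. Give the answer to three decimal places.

MgO (M=40.304): mol = 1.03240; Mg = 1.03240, O = 1.03240.
FeO (M=71.844): mol = 0.26251; Fe = 0.26251, O = 0.26251.
SiO2 (M=60.083): mol = 0.64794; Si = 0.64794, O = 1.29588.
ΣO = 2.59079; factor = 4/ΣO = 1.54393.
Mg apfu = 1.03240 × 1.54393 = 1.594.

1.594 Mg apfu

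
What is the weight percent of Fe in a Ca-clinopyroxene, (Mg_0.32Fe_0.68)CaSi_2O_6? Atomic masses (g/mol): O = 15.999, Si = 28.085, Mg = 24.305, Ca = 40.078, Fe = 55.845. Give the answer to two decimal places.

Formula mass = 0.32·24.305 + 0.68·55.845 + 1·40.078 + 2·28.085 + 6·15.999 = 237.994 g/mol, of which 37.975 g is Fe.
So Fe makes up 37.975/237.994 = 0.1596 of the mass, i.e. 15.96%.

15.96 weight percent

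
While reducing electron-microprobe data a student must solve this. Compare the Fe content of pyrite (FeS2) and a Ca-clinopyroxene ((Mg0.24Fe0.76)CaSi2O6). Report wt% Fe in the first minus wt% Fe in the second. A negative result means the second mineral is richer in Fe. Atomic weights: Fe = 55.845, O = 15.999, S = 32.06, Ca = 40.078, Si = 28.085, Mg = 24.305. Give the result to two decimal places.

M(FeS2) = 119.965 g/mol, so wt% Fe = 55.845/119.965 × 100 = 46.55%.
M((Mg0.24Fe0.76)CaSi2O6) = 240.517 g/mol, so wt% Fe = 42.442/240.517 × 100 = 17.65%.
46.55 − 17.65 = 28.90 pp.

28.90 percentage points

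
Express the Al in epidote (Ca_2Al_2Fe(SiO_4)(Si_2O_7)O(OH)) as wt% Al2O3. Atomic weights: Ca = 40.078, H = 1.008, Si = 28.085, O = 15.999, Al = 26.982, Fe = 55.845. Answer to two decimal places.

M(Ca_2Al_2Fe(SiO_4)(Si_2O_7)O(OH)) = 483.215 g/mol; M(Al2O3) = 101.961 g/mol.
Moles Al2O3 per formula unit = 2 Al ÷ 2 = 1.0000.
Al2O3 fraction = (1.0000 × 101.961) / 483.215 = 101.961/483.215 = 0.2110.

21.10 wt%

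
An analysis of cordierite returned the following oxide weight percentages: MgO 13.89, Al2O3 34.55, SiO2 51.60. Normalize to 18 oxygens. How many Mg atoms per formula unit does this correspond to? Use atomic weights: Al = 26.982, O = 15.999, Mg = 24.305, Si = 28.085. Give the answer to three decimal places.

13.89 wt% MgO ÷ 40.304 g/mol = 0.34463 mol, giving 0.34463 Mg and 0.34463 O.
34.55 wt% Al2O3 ÷ 101.961 g/mol = 0.33886 mol, giving 0.67772 Al and 1.01658 O.
51.60 wt% SiO2 ÷ 60.083 g/mol = 0.85881 mol, giving 0.85881 Si and 1.71762 O.
Oxygen sums to 3.07883; scaling by 18/3.07883 = 5.84638 puts the formula on 18 O.
Mg: 0.34463 × 5.84638 = 2.015 atoms per formula unit.

2.015 Mg apfu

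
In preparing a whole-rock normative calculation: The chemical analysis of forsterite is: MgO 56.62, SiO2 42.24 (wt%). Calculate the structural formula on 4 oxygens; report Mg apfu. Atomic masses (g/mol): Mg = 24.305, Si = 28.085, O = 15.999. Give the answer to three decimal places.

1.999 Mg apfu

56.62 wt% MgO ÷ 40.304 g/mol = 1.40482 mol, giving 1.40482 Mg and 1.40482 O.
42.24 wt% SiO2 ÷ 60.083 g/mol = 0.70303 mol, giving 0.70303 Si and 1.40606 O.
Oxygen sums to 2.81088; scaling by 4/2.81088 = 1.42304 puts the formula on 4 O.
Mg: 1.40482 × 1.42304 = 1.999 atoms per formula unit.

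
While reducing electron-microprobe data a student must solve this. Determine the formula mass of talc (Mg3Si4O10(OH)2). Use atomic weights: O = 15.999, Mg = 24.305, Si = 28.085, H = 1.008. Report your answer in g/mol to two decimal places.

379.26 g/mol

Mg: 3 × 24.305 = 72.9150
Si: 4 × 28.085 = 112.3400
O: 12 × 15.999 = 191.9880
H: 2 × 1.008 = 2.0160
Summing the contributions gives the formula mass.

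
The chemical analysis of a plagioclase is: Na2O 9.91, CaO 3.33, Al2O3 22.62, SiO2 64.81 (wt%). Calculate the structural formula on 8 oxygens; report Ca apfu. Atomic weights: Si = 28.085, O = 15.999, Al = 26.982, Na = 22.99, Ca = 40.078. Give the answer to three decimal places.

Na2O (M=61.979): mol = 0.15989; Na = 0.31978, O = 0.15989.
CaO (M=56.077): mol = 0.05938; Ca = 0.05938, O = 0.05938.
Al2O3 (M=101.961): mol = 0.22185; Al = 0.44370, O = 0.66555.
SiO2 (M=60.083): mol = 1.07867; Si = 1.07867, O = 2.15734.
ΣO = 3.04216; factor = 8/ΣO = 2.62971.
Ca apfu = 0.05938 × 2.62971 = 0.156.

0.156 Ca apfu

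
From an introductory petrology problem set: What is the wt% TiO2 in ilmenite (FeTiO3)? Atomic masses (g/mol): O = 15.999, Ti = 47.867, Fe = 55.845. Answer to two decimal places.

52.64 wt%

Molar mass of FeTiO3 = 1·55.845 + 1·47.867 + 3·15.999 = 151.709 g/mol.
Each formula unit contains 1 Ti, equivalent to 1/1 = 1.0000 mol TiO2.
M(TiO2) = 1×47.867 + 2×15.999 = 79.865 g/mol.
Mass of TiO2 per formula unit = 1.0000 × 79.865 = 79.865 g.
TiO2 wt% = 79.865 / 151.709 × 100 = 52.64%.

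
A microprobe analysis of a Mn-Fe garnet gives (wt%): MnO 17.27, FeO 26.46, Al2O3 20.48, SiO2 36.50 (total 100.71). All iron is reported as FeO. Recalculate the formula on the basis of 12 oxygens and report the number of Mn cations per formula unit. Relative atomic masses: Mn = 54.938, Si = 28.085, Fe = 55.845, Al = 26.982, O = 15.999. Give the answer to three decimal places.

MnO: 17.27/70.937 = 0.24346 mol → 0.24346 mol Mn, 0.24346 mol O.
FeO: 26.46/71.844 = 0.36830 mol → 0.36830 mol Fe, 0.36830 mol O.
Al2O3: 20.48/101.961 = 0.20086 mol → 0.40172 mol Al, 0.60258 mol O.
SiO2: 36.50/60.083 = 0.60749 mol → 0.60749 mol Si, 1.21498 mol O.
Total oxygen = 2.42932 mol. Normalization factor = 12/2.42932 = 4.93965.
Mn per 12 O = 0.24346 × 4.93965 = 1.203.

1.203 Mn apfu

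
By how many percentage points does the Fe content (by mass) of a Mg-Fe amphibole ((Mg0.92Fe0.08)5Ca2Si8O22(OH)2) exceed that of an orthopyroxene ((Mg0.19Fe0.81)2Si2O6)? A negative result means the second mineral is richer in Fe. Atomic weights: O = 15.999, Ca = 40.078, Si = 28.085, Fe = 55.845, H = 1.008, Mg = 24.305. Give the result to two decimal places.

Fe in (Mg0.92Fe0.08)5Ca2Si8O22(OH)2: molar mass 824.969 g/mol; 0.40×55.845 = 22.338 g → 2.71 wt%.
Fe in (Mg0.19Fe0.81)2Si2O6: molar mass 251.869 g/mol; 1.62×55.845 = 90.469 g → 35.92 wt%.
Difference = 2.71 − 35.92 = -33.21 percentage points.

-33.21 percentage points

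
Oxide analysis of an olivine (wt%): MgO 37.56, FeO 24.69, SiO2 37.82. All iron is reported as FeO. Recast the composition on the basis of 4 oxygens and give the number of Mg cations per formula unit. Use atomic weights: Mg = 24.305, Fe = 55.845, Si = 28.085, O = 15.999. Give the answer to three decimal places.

MgO (M=40.304): mol = 0.93192; Mg = 0.93192, O = 0.93192.
FeO (M=71.844): mol = 0.34366; Fe = 0.34366, O = 0.34366.
SiO2 (M=60.083): mol = 0.62946; Si = 0.62946, O = 1.25892.
ΣO = 2.53450; factor = 4/ΣO = 1.57822.
Mg apfu = 0.93192 × 1.57822 = 1.471.

1.471 Mg apfu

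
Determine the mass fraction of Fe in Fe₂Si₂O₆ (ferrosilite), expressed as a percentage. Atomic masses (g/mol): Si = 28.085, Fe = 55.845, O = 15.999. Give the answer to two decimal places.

42.33 weight percent

Formula mass = 2×55.845 + 2×28.085 + 6×15.999 = 263.854 g/mol, of which 111.690 g is Fe.
So Fe makes up 111.690/263.854 = 0.4233 of the mass, i.e. 42.33%.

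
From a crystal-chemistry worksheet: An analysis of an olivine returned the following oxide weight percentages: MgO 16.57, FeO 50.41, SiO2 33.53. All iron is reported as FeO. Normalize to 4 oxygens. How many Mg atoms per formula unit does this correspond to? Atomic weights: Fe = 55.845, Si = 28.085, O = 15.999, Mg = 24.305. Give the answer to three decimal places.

MgO (M=40.304): mol = 0.41113; Mg = 0.41113, O = 0.41113.
FeO (M=71.844): mol = 0.70166; Fe = 0.70166, O = 0.70166.
SiO2 (M=60.083): mol = 0.55806; Si = 0.55806, O = 1.11612.
ΣO = 2.22891; factor = 4/ΣO = 1.79460.
Mg apfu = 0.41113 × 1.79460 = 0.738.

0.738 Mg apfu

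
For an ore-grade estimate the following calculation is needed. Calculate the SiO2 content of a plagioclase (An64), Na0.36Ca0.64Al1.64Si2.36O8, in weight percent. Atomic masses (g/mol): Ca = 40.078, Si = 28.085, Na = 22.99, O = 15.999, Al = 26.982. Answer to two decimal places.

Molar mass of Na0.36Ca0.64Al1.64Si2.36O8 = 0.36*22.99 + 0.64*40.078 + 1.64*26.982 + 2.36*28.085 + 8*15.999 = 272.449 g/mol.
Each formula unit contains 2.36 Si, equivalent to 2.36/1 = 2.3600 mol SiO2.
M(SiO2) = 1×28.085 + 2×15.999 = 60.083 g/mol.
Mass of SiO2 per formula unit = 2.3600 × 60.083 = 141.796 g.
SiO2 wt% = 141.796 / 272.449 × 100 = 52.04%.

52.04 wt%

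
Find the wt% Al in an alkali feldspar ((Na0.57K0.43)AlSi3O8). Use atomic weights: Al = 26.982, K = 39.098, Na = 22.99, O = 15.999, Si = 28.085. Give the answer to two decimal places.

10.03 weight percent

Molar mass of (Na0.57K0.43)AlSi3O8: 0.57*22.99 + 0.43*39.098 + 1*26.982 + 3*28.085 + 8*15.999 = 269.145 g/mol.
Mass of Al per formula unit: 1 × 26.982 = 26.982 g.
Weight fraction Al = 26.982 / 269.145 = 0.1003.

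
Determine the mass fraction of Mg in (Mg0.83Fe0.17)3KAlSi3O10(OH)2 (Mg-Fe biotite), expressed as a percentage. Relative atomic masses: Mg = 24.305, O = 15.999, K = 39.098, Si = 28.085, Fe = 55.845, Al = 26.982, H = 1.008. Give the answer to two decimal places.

M((Mg0.83Fe0.17)3KAlSi3O10(OH)2) = 433.339 g/mol.
Mg contributes 2.49 × 24.305 = 60.519 g per mole.
60.519/433.339 = 0.1397 → 13.97%.

13.97 mass %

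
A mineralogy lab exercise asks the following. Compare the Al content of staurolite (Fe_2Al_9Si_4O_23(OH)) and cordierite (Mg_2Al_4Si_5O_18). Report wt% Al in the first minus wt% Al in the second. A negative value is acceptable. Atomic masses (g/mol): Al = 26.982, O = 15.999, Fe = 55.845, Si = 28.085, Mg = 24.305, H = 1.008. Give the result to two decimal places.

10.06 percentage points

First mineral: 242.838 g Al in 851.852 g formula = 28.51 wt% Al.
Second mineral: 107.928 g Al in 584.945 g formula = 18.45 wt% Al.
28.51% − 18.45% gives a difference of 10.06 percentage points.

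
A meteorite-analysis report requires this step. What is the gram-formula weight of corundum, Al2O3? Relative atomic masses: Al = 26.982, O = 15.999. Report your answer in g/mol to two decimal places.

Al: 2 × 26.982 = 53.9640
O: 3 × 15.999 = 47.9970
Summing the contributions gives the formula mass.

101.96 g/mol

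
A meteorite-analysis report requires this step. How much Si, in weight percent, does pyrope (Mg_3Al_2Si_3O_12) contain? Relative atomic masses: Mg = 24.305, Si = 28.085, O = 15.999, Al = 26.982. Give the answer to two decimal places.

20.90 weight percent

M(Mg_3Al_2Si_3O_12) = 403.122 g/mol.
Si contributes 3 × 28.085 = 84.255 g per mole.
84.255/403.122 = 0.2090 → 20.90%.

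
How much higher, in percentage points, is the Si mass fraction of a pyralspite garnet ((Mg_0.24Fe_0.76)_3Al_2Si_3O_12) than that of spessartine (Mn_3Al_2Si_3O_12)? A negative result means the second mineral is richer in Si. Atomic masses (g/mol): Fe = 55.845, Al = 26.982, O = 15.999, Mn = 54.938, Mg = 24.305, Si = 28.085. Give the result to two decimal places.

Si in (Mg_0.24Fe_0.76)_3Al_2Si_3O_12: molar mass 475.033 g/mol; 3×28.085 = 84.255 g → 17.74 wt%.
Si in Mn_3Al_2Si_3O_12: molar mass 495.021 g/mol; 3×28.085 = 84.255 g → 17.02 wt%.
Difference = 17.74 − 17.02 = 0.72 percentage points.

0.72 percentage points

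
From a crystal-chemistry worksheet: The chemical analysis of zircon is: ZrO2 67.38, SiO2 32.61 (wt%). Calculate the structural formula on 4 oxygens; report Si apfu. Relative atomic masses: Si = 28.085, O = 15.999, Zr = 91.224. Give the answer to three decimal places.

0.996 Si apfu

ZrO2 (M=123.222): mol = 0.54682; Zr = 0.54682, O = 1.09364.
SiO2 (M=60.083): mol = 0.54275; Si = 0.54275, O = 1.08550.
ΣO = 2.17914; factor = 4/ΣO = 1.83559.
Si apfu = 0.54275 × 1.83559 = 0.996.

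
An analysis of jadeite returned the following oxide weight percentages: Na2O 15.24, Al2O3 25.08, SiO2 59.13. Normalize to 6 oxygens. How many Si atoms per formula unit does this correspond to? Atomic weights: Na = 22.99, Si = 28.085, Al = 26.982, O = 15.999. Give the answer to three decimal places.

2.000 Si apfu

15.24 wt% Na2O ÷ 61.979 g/mol = 0.24589 mol, giving 0.49178 Na and 0.24589 O.
25.08 wt% Al2O3 ÷ 101.961 g/mol = 0.24598 mol, giving 0.49196 Al and 0.73794 O.
59.13 wt% SiO2 ÷ 60.083 g/mol = 0.98414 mol, giving 0.98414 Si and 1.96828 O.
Oxygen sums to 2.95211; scaling by 6/2.95211 = 2.03244 puts the formula on 6 O.
Si: 0.98414 × 2.03244 = 2.000 atoms per formula unit.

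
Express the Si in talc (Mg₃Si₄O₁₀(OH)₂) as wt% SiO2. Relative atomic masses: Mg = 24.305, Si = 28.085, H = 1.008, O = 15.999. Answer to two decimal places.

63.37 wt%

Molar mass of Mg₃Si₄O₁₀(OH)₂ = 3*24.305 + 4*28.085 + 12*15.999 + 2*1.008 = 379.259 g/mol.
Each formula unit contains 4 Si, equivalent to 4/1 = 4.0000 mol SiO2.
M(SiO2) = 1×28.085 + 2×15.999 = 60.083 g/mol.
Mass of SiO2 per formula unit = 4.0000 × 60.083 = 240.332 g.
SiO2 wt% = 240.332 / 379.259 × 100 = 63.37%.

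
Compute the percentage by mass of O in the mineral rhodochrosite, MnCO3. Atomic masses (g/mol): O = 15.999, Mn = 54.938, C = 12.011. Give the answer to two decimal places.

41.76 wt%

Molar mass of MnCO3: 1·54.938 + 1·12.011 + 3·15.999 = 114.946 g/mol.
Mass of O per formula unit: 3 × 15.999 = 47.997 g.
Weight fraction O = 47.997 / 114.946 = 0.4176.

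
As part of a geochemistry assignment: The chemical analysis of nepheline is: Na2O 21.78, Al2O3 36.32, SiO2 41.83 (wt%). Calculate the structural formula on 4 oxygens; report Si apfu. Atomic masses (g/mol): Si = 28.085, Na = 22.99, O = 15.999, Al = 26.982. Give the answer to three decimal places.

0.990 Si apfu

21.78 wt% Na2O ÷ 61.979 g/mol = 0.35141 mol, giving 0.70282 Na and 0.35141 O.
36.32 wt% Al2O3 ÷ 101.961 g/mol = 0.35621 mol, giving 0.71242 Al and 1.06863 O.
41.83 wt% SiO2 ÷ 60.083 g/mol = 0.69620 mol, giving 0.69620 Si and 1.39240 O.
Oxygen sums to 2.81244; scaling by 4/2.81244 = 1.42225 puts the formula on 4 O.
Si: 0.69620 × 1.42225 = 0.990 atoms per formula unit.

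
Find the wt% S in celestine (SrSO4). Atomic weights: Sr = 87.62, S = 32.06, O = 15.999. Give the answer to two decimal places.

M(SrSO4) = 183.676 g/mol.
S contributes 1 × 32.06 = 32.060 g per mole.
32.060/183.676 = 0.1745 → 17.45%.

17.45 wt%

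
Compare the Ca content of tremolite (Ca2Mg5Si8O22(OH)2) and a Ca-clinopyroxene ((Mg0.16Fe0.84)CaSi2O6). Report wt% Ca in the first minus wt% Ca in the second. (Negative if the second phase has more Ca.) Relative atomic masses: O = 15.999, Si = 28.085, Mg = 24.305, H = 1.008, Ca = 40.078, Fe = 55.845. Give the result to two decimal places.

First mineral: 80.156 g Ca in 812.353 g formula = 9.87 wt% Ca.
Second mineral: 40.078 g Ca in 243.041 g formula = 16.49 wt% Ca.
9.87% − 16.49% gives a difference of -6.62 percentage points.

-6.62 percentage points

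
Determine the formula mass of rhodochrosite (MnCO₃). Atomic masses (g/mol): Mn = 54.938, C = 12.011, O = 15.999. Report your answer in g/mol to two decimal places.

114.95 g/mol

M = 1×54.938 + 1×12.011 + 3×15.999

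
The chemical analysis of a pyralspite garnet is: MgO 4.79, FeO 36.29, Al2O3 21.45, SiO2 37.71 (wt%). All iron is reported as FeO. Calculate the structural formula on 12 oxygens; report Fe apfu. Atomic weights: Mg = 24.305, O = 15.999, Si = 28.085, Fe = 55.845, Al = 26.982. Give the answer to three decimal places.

4.79 wt% MgO ÷ 40.304 g/mol = 0.11885 mol, giving 0.11885 Mg and 0.11885 O.
36.29 wt% FeO ÷ 71.844 g/mol = 0.50512 mol, giving 0.50512 Fe and 0.50512 O.
21.45 wt% Al2O3 ÷ 101.961 g/mol = 0.21037 mol, giving 0.42074 Al and 0.63111 O.
37.71 wt% SiO2 ÷ 60.083 g/mol = 0.62763 mol, giving 0.62763 Si and 1.25526 O.
Oxygen sums to 2.51034; scaling by 12/2.51034 = 4.78023 puts the formula on 12 O.
Fe: 0.50512 × 4.78023 = 2.415 atoms per formula unit.

2.415 Fe apfu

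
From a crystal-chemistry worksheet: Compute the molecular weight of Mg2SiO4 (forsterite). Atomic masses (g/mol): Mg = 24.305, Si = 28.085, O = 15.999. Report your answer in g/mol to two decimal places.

140.69 g/mol

M = 2·24.305 + 1·28.085 + 4·15.999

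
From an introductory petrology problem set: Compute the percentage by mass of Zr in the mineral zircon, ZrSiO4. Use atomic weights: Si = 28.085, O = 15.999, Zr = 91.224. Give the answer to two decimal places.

Formula mass = 1*91.224 + 1*28.085 + 4*15.999 = 183.305 g/mol, of which 91.224 g is Zr.
So Zr makes up 91.224/183.305 = 0.4977 of the mass, i.e. 49.77%.

49.77 wt%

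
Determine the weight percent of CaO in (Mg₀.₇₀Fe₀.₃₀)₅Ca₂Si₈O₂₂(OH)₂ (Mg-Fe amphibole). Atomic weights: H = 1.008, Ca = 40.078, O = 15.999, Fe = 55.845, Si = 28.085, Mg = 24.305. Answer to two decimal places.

Formula mass = 859.663 g/mol.
2 Ca → 2.0000 mol CaO per formula unit; M(CaO) = 56.077, so CaO mass = 112.154 g.
112.154/859.663 × 100 = 13.05 wt%.

13.05 wt%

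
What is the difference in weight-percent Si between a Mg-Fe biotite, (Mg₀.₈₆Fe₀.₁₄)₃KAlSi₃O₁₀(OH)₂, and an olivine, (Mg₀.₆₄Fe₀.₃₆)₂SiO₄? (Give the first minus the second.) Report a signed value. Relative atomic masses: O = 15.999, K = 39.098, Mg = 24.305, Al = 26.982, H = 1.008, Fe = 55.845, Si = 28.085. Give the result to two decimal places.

M((Mg₀.₈₆Fe₀.₁₄)₃KAlSi₃O₁₀(OH)₂) = 430.501 g/mol, so wt% Si = 84.255/430.501 × 100 = 19.57%.
M((Mg₀.₆₄Fe₀.₃₆)₂SiO₄) = 163.400 g/mol, so wt% Si = 28.085/163.400 × 100 = 17.19%.
19.57 − 17.19 = 2.38 pp.

2.38 percentage points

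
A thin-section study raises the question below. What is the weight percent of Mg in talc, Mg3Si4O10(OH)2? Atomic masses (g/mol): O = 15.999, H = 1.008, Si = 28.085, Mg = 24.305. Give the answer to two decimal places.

Molar mass of Mg3Si4O10(OH)2: 3×24.305 + 4×28.085 + 12×15.999 + 2×1.008 = 379.259 g/mol.
Mass of Mg per formula unit: 3 × 24.305 = 72.915 g.
Weight fraction Mg = 72.915 / 379.259 = 0.1923.

19.23 weight percent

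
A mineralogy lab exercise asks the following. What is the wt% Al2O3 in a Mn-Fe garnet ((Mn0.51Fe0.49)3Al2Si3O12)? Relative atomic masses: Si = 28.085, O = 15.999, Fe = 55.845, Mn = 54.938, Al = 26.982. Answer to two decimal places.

Formula mass = 496.354 g/mol.
2 Al → 1.0000 mol Al2O3 per formula unit; M(Al2O3) = 101.961, so Al2O3 mass = 101.961 g.
101.961/496.354 × 100 = 20.54 wt%.

20.54 wt%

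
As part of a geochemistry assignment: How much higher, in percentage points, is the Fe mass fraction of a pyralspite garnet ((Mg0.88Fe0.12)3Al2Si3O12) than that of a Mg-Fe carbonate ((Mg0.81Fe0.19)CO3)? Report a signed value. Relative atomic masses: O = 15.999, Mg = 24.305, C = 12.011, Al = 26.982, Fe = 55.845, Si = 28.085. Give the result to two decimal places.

Fe in (Mg0.88Fe0.12)3Al2Si3O12: molar mass 414.476 g/mol; 0.36×55.845 = 20.104 g → 4.85 wt%.
Fe in (Mg0.81Fe0.19)CO3: molar mass 90.306 g/mol; 0.19×55.845 = 10.611 g → 11.75 wt%.
Difference = 4.85 − 11.75 = -6.90 percentage points.

-6.90 percentage points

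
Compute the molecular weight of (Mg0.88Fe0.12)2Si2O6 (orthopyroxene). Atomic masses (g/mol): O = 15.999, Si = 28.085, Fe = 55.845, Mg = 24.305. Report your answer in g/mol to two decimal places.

208.34 g/mol

The formula mass is the sum 1.76×24.305 + 0.24×55.845 + 2×28.085 + 6×15.999.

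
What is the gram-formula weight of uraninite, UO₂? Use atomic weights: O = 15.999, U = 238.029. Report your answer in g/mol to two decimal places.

The formula mass is the sum 1(238.029) + 2(15.999).

270.03 g/mol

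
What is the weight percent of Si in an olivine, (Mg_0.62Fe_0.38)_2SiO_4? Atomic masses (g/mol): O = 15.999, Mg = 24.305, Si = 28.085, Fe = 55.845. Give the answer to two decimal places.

Molar mass of (Mg_0.62Fe_0.38)_2SiO_4: 1.24*24.305 + 0.76*55.845 + 1*28.085 + 4*15.999 = 164.661 g/mol.
Mass of Si per formula unit: 1 × 28.085 = 28.085 g.
Weight fraction Si = 28.085 / 164.661 = 0.1706.

17.06 mass %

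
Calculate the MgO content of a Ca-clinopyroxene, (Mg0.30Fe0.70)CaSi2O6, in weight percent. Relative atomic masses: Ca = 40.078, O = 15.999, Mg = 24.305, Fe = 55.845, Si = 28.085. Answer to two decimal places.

5.07 wt%

Formula mass = 238.625 g/mol.
0.30 Mg → 0.3000 mol MgO per formula unit; M(MgO) = 40.304, so MgO mass = 12.091 g.
12.091/238.625 × 100 = 5.07 wt%.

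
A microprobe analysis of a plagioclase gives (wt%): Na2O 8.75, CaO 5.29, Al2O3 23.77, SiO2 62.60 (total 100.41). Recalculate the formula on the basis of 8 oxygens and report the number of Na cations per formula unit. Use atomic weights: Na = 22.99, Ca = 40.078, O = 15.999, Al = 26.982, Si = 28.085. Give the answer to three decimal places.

Na2O: 8.75/61.979 = 0.14118 mol → 0.28236 mol Na, 0.14118 mol O.
CaO: 5.29/56.077 = 0.09433 mol → 0.09433 mol Ca, 0.09433 mol O.
Al2O3: 23.77/101.961 = 0.23313 mol → 0.46626 mol Al, 0.69939 mol O.
SiO2: 62.60/60.083 = 1.04189 mol → 1.04189 mol Si, 2.08378 mol O.
Total oxygen = 3.01868 mol. Normalization factor = 8/3.01868 = 2.65016.
Na per 8 O = 0.28236 × 2.65016 = 0.748.

0.748 Na apfu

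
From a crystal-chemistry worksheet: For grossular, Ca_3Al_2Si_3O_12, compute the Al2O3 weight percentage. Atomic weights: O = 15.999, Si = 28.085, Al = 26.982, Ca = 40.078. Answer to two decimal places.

Formula mass = 450.441 g/mol.
2 Al → 1.0000 mol Al2O3 per formula unit; M(Al2O3) = 101.961, so Al2O3 mass = 101.961 g.
101.961/450.441 × 100 = 22.64 wt%.

22.64 wt%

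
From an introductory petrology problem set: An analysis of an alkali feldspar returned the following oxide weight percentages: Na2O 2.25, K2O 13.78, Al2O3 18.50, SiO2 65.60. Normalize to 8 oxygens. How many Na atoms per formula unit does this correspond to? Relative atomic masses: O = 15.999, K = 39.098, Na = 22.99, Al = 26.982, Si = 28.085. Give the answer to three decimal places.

2.25 wt% Na2O ÷ 61.979 g/mol = 0.03630 mol, giving 0.07260 Na and 0.03630 O.
13.78 wt% K2O ÷ 94.195 g/mol = 0.14629 mol, giving 0.29258 K and 0.14629 O.
18.50 wt% Al2O3 ÷ 101.961 g/mol = 0.18144 mol, giving 0.36288 Al and 0.54432 O.
65.60 wt% SiO2 ÷ 60.083 g/mol = 1.09182 mol, giving 1.09182 Si and 2.18364 O.
Oxygen sums to 2.91055; scaling by 8/2.91055 = 2.74862 puts the formula on 8 O.
Na: 0.07260 × 2.74862 = 0.200 atoms per formula unit.

0.200 Na apfu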